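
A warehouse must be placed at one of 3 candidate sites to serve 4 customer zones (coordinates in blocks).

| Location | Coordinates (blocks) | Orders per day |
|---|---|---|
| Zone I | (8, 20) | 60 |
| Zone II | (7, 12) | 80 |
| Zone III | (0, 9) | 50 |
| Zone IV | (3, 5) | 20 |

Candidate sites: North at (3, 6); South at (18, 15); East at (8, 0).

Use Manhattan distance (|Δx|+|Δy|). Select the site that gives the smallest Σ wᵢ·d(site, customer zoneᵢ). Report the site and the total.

North, total 2260 blocks

Total weighted distance at each candidate:
  North (3, 6): total = 2260
  South (18, 15): total = 3720
  East (8, 0): total = 3290
Minimum is at North with total 2260 blocks.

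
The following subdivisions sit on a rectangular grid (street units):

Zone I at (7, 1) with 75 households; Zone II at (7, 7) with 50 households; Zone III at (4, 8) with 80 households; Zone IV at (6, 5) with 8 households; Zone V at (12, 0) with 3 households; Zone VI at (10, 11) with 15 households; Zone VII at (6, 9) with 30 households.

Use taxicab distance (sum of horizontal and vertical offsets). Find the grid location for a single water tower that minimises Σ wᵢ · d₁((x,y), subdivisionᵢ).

Manhattan distance separates: Σwᵢ(|x−xᵢ|+|y−yᵢ|) = Σwᵢ|x−xᵢ| + Σwᵢ|y−yᵢ|, so x and y are optimised independently as 1-D weighted medians.
Total weight W = 261; half = 130.5.
x-coordinate, sorted with cumulative weight:
  x=4 (Zone III, w=80) cum 80
  x=6 (Zone IV, w=8) cum 88
  x=6 (Zone VII, w=30) cum 118
  x=7 (Zone I, w=75) cum 193  ← median
  x=7 (Zone II, w=50) cum 243
  x=10 (Zone VI, w=15) cum 258
  x=12 (Zone V, w=3) cum 261
⇒ x* = 7
y-coordinate, sorted with cumulative weight:
  y=0 (Zone V, w=3) cum 3
  y=1 (Zone I, w=75) cum 78
  y=5 (Zone IV, w=8) cum 86
  y=7 (Zone II, w=50) cum 136  ← median
  y=8 (Zone III, w=80) cum 216
  y=9 (Zone VII, w=30) cum 246
  y=11 (Zone VI, w=15) cum 261
⇒ y* = 7

(7, 7)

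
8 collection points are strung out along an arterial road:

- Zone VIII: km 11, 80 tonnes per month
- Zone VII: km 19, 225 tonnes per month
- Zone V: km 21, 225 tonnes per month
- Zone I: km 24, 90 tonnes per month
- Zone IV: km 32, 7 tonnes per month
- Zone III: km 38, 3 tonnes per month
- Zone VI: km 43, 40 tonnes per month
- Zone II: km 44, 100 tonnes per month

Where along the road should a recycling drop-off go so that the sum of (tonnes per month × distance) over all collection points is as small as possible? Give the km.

For a sum of weighted absolute distances on a line, the optimum is the weighted median (not the mean). Total weight W = 770; half-weight = 385.
Sort by position and accumulate weight:
  km 11 (Zone VIII, w=80) → cum 80
  km 19 (Zone VII, w=225) → cum 305
  km 21 (Zone V, w=225) → cum 530  ≥ 385 → median here
  km 24 (Zone I, w=90) → cum 620
  km 32 (Zone IV, w=7) → cum 627
  km 38 (Zone III, w=3) → cum 630
  km 43 (Zone VI, w=40) → cum 670
  km 44 (Zone II, w=100) → cum 770
Optimal location: km 21.

x = 21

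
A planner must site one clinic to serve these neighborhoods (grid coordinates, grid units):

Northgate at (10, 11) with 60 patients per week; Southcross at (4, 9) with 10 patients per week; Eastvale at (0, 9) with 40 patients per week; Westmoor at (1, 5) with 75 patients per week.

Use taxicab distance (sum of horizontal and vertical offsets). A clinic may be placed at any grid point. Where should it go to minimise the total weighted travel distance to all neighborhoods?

(1, 9)

Manhattan distance separates: Σwᵢ(|x−xᵢ|+|y−yᵢ|) = Σwᵢ|x−xᵢ| + Σwᵢ|y−yᵢ|, so x and y are optimised independently as 1-D weighted medians.
Total weight W = 185; half = 92.5.
x-coordinate, sorted with cumulative weight:
  x=0 (Eastvale, w=40) cum 40
  x=1 (Westmoor, w=75) cum 115  ← median
  x=4 (Southcross, w=10) cum 125
  x=10 (Northgate, w=60) cum 185
⇒ x* = 1
y-coordinate, sorted with cumulative weight:
  y=5 (Westmoor, w=75) cum 75
  y=9 (Southcross, w=10) cum 85
  y=9 (Eastvale, w=40) cum 125  ← median
  y=11 (Northgate, w=60) cum 185
⇒ y* = 9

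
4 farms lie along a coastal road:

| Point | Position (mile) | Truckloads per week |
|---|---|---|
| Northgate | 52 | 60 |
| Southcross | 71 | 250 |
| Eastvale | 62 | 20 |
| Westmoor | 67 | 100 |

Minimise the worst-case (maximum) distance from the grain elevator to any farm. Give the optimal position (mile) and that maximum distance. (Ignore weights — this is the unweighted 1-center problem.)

The 1-center on a line is the midpoint of the two extreme points: leftmost at 52, rightmost at 71.
Optimal location = (52 + 71)/2 = 61.5; maximum distance = (71 − 52)/2 = 9.5.

location 61.5, max distance 9.5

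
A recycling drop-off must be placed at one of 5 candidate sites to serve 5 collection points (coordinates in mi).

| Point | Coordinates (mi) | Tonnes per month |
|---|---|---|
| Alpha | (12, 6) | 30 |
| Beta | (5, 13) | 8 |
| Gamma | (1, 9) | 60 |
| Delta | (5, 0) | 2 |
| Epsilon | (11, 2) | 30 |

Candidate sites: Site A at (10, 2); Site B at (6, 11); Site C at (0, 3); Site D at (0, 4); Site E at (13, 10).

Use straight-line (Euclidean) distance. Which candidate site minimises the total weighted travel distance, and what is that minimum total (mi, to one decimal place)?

Total weighted distance at each candidate:
  Site A (10, 2): total = 955.7
  Site B (6, 11): total = 906.3
  Site C (0, 3): total = 1168.5
  Site D (0, 4): total = 1101.5
  Site E (13, 10): total = 1187.5
Minimum is at Site B with total 906.3 mi.

Site B, total 906.3 mi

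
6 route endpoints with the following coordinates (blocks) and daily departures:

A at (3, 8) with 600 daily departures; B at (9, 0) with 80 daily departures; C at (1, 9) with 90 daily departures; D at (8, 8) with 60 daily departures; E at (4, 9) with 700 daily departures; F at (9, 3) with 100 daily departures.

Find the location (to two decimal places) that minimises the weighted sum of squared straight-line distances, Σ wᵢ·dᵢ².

(4.17, 7.79)

The minimiser of Σwᵢ‖p−pᵢ‖² is the weighted centroid p* = (Σwᵢpᵢ)/(Σwᵢ).
Σwᵢ = 1630.
Σwᵢxᵢ = 600·3 + 80·9 + 90·1 + 60·8 + 700·4 + 100·9 = 6790.
Σwᵢyᵢ = 600·8 + 80·0 + 90·9 + 60·8 + 700·9 + 100·3 = 12690.
x* = 6790/1630 = 4.17, y* = 12690/1630 = 7.79.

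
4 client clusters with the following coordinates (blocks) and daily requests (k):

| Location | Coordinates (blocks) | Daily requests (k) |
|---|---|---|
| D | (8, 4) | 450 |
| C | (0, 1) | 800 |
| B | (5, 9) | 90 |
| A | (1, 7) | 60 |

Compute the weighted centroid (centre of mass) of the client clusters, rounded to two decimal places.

The minimiser of Σwᵢ‖p−pᵢ‖² is the weighted centroid p* = (Σwᵢpᵢ)/(Σwᵢ).
Σwᵢ = 1400.
Σwᵢxᵢ = 450·8 + 800·0 + 90·5 + 60·1 = 4110.
Σwᵢyᵢ = 450·4 + 800·1 + 90·9 + 60·7 = 3830.
x* = 4110/1400 = 2.94, y* = 3830/1400 = 2.74.

(2.94, 2.74)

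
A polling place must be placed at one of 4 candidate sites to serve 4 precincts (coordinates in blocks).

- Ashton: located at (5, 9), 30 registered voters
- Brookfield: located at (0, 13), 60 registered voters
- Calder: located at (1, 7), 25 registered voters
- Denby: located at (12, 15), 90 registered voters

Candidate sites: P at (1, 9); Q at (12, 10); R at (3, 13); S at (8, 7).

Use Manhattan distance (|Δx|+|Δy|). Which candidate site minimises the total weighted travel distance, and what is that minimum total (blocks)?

Total weighted distance at each candidate:
  P (1, 9): total = 2000
  Q (12, 10): total = 1940
  R (3, 13): total = 1550
  S (8, 7): total = 2245
Minimum is at R with total 1550 blocks.

R, total 1550 blocks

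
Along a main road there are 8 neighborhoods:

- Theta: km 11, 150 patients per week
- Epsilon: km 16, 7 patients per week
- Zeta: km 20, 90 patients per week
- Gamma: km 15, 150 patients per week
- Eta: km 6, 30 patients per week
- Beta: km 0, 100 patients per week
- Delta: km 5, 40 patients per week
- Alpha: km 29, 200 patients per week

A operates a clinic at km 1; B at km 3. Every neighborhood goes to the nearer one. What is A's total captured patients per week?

100

The indifferent point is the midpoint (1+3)/2 = 2; neighborhoods left of it (closer to A at 1) go to A, those right go to B.
  Beta at 0 (w=100) → A
  Delta at 5 (w=40) → B
  Eta at 6 (w=30) → B
  Theta at 11 (w=150) → B
  Gamma at 15 (w=150) → B
  Epsilon at 16 (w=7) → B
  Zeta at 20 (w=90) → B
  Alpha at 29 (w=200) → B
A captures 100; B captures 667.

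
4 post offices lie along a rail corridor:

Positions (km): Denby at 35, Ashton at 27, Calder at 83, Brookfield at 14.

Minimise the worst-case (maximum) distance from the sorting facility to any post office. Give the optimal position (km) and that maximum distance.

location 48.5, max distance 34.5

The 1-center on a line is the midpoint of the two extreme points: leftmost at 14, rightmost at 83.
Optimal location = (14 + 83)/2 = 48.5; maximum distance = (83 − 14)/2 = 34.5.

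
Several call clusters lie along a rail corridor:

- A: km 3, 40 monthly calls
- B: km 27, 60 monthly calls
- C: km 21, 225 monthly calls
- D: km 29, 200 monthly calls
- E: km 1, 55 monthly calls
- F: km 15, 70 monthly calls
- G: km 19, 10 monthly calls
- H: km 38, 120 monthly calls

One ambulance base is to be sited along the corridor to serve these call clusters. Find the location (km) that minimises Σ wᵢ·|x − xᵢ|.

x = 21

For a sum of weighted absolute distances on a line, the optimum is the weighted median (not the mean). Total weight W = 780; half-weight = 390.
Sort by position and accumulate weight:
  km 1 (E, w=55) → cum 55
  km 3 (A, w=40) → cum 95
  km 15 (F, w=70) → cum 165
  km 19 (G, w=10) → cum 175
  km 21 (C, w=225) → cum 400  ≥ 390 → median here
  km 27 (B, w=60) → cum 460
  km 29 (D, w=200) → cum 660
  km 38 (H, w=120) → cum 780
Optimal location: km 21.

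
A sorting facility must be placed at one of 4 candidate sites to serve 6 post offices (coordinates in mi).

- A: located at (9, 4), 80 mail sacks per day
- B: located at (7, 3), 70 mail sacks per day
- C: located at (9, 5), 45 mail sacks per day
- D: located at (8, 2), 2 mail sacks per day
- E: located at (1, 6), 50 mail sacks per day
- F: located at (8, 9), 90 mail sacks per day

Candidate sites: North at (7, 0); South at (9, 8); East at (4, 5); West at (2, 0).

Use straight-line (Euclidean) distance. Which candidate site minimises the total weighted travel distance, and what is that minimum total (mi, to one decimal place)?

South, total 1383.7 mi

Total weighted distance at each candidate:
  North (7, 0): total = 2053.8
  South (9, 8): total = 1383.7
  East (4, 5): total = 1562.5
  West (2, 0): total = 2730.5
Minimum is at South with total 1383.7 mi.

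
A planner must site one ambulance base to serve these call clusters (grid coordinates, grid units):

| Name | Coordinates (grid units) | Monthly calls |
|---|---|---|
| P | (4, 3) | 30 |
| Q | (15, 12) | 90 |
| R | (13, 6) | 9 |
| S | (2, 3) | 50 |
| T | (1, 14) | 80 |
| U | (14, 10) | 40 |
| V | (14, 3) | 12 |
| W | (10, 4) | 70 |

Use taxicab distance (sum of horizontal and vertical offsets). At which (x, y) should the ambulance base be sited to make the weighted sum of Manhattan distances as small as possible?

Manhattan distance separates: Σwᵢ(|x−xᵢ|+|y−yᵢ|) = Σwᵢ|x−xᵢ| + Σwᵢ|y−yᵢ|, so x and y are optimised independently as 1-D weighted medians.
Total weight W = 381; half = 190.5.
x-coordinate, sorted with cumulative weight:
  x=1 (T, w=80) cum 80
  x=2 (S, w=50) cum 130
  x=4 (P, w=30) cum 160
  x=10 (W, w=70) cum 230  ← median
  x=13 (R, w=9) cum 239
  x=14 (U, w=40) cum 279
  x=14 (V, w=12) cum 291
  x=15 (Q, w=90) cum 381
⇒ x* = 10
y-coordinate, sorted with cumulative weight:
  y=3 (P, w=30) cum 30
  y=3 (S, w=50) cum 80
  y=3 (V, w=12) cum 92
  y=4 (W, w=70) cum 162
  y=6 (R, w=9) cum 171
  y=10 (U, w=40) cum 211  ← median
  y=12 (Q, w=90) cum 301
  y=14 (T, w=80) cum 381
⇒ y* = 10

(10, 10)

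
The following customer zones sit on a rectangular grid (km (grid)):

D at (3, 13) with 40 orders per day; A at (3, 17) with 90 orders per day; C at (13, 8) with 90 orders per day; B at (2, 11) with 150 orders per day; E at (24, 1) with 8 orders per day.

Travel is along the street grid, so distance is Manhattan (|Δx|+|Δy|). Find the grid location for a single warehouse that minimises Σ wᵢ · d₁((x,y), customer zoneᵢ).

(3, 11)

Manhattan distance separates: Σwᵢ(|x−xᵢ|+|y−yᵢ|) = Σwᵢ|x−xᵢ| + Σwᵢ|y−yᵢ|, so x and y are optimised independently as 1-D weighted medians.
Total weight W = 378; half = 189.
x-coordinate, sorted with cumulative weight:
  x=2 (B, w=150) cum 150
  x=3 (D, w=40) cum 190  ← median
  x=3 (A, w=90) cum 280
  x=13 (C, w=90) cum 370
  x=24 (E, w=8) cum 378
⇒ x* = 3
y-coordinate, sorted with cumulative weight:
  y=1 (E, w=8) cum 8
  y=8 (C, w=90) cum 98
  y=11 (B, w=150) cum 248  ← median
  y=13 (D, w=40) cum 288
  y=17 (A, w=90) cum 378
⇒ y* = 11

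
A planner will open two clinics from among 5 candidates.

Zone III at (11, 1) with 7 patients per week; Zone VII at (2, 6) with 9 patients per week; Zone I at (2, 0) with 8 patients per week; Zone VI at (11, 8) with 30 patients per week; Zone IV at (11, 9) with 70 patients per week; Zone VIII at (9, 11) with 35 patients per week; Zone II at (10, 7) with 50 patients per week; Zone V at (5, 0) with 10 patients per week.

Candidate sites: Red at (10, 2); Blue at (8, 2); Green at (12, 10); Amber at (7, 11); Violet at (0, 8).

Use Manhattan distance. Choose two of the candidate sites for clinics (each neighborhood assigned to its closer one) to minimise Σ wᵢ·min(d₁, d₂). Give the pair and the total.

Evaluate every pair (each demand assigned to the nearer of the two):
  {Blue, Green}: total = 852
  {Red, Green}: total = 892
  {Green, Violet}: total = 936
  {Green, Amber}: total = 968
  {Red, Amber}: total = 1204
  {Blue, Amber}: total = 1282
  {Amber, Violet}: total = 1394
  {Red, Violet}: total = 1570
  {Red, Blue}: total = 1588
  {Blue, Violet}: total = 1848
Best pair: {Blue, Green} with total 852.

{Blue, Green}, total 852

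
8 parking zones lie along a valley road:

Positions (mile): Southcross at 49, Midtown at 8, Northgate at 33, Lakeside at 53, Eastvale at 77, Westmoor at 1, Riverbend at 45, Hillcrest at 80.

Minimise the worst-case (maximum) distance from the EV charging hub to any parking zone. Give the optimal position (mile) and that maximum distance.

The 1-center on a line is the midpoint of the two extreme points: leftmost at 1, rightmost at 80.
Optimal location = (1 + 80)/2 = 40.5; maximum distance = (80 − 1)/2 = 39.5.

location 40.5, max distance 39.5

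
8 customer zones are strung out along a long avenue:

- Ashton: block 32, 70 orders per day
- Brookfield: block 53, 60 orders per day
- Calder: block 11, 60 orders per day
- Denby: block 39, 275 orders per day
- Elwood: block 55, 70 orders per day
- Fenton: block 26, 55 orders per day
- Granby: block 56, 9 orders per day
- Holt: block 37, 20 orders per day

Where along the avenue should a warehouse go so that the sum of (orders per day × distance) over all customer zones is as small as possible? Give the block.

x = 39

For a sum of weighted absolute distances on a line, the optimum is the weighted median (not the mean). Total weight W = 619; half-weight = 309.5.
Sort by position and accumulate weight:
  block 11 (Calder, w=60) → cum 60
  block 26 (Fenton, w=55) → cum 115
  block 32 (Ashton, w=70) → cum 185
  block 37 (Holt, w=20) → cum 205
  block 39 (Denby, w=275) → cum 480  ≥ 309.5 → median here
  block 53 (Brookfield, w=60) → cum 540
  block 55 (Elwood, w=70) → cum 610
  block 56 (Granby, w=9) → cum 619
Optimal location: block 39.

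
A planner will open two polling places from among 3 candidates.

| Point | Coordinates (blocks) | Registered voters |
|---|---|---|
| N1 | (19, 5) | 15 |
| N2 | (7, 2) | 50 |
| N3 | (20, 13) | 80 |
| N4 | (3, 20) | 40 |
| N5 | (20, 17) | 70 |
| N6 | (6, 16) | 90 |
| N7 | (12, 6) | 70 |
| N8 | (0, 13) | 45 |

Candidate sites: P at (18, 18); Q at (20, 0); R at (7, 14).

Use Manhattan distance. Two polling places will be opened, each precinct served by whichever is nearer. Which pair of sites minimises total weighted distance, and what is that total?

{P, R}, total 3520

Evaluate every pair (each demand assigned to the nearer of the two):
  {P, R}: total = 3520
  {Q, R}: total = 4790
  {P, Q}: total = 5565
Best pair: {P, R} with total 3520.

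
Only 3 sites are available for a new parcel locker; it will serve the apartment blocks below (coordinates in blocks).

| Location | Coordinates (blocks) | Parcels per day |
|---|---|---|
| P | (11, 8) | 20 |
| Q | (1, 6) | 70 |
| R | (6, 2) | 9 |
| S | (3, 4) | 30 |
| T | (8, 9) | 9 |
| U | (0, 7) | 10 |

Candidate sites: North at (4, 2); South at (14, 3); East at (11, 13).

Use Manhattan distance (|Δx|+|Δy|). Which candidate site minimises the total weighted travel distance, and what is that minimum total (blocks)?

North, total 1047 blocks

Total weighted distance at each candidate:
  North (4, 2): total = 1047
  South (14, 3): total = 2009
  East (11, 13): total = 2177
Minimum is at North with total 1047 blocks.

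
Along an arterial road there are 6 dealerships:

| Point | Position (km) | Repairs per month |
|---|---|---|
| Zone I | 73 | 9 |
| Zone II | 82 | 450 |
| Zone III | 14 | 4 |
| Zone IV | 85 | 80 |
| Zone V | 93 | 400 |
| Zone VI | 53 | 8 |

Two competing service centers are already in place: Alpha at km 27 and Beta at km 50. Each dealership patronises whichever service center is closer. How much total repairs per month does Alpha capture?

4

The indifferent point is the midpoint (27+50)/2 = 38.5; dealerships left of it (closer to Alpha at 27) go to Alpha, those right go to Beta.
  Zone III at 14 (w=4) → Alpha
  Zone VI at 53 (w=8) → Beta
  Zone I at 73 (w=9) → Beta
  Zone II at 82 (w=450) → Beta
  Zone IV at 85 (w=80) → Beta
  Zone V at 93 (w=400) → Beta
Alpha captures 4; Beta captures 947.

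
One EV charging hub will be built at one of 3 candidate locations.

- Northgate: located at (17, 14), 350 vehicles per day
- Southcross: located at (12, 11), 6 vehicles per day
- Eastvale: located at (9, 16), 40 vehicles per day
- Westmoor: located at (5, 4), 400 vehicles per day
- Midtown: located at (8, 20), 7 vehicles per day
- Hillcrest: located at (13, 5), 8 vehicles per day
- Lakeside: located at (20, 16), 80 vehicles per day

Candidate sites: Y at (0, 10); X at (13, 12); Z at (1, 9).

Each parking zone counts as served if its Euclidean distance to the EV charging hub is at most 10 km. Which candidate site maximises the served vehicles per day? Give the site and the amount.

Coverage radius r = 10 km; a point is covered iff (Δx)²+(Δy)² ≤ 10² = 100.
  Y (0, 10): covers {Westmoor} → 400
  X (13, 12): covers {Northgate, Southcross, Eastvale, Midtown, Hillcrest, Lakeside} → 491
  Z (1, 9): covers {Westmoor} → 400
Maximum coverage at X: 491 vehicles per day.

X, covering 491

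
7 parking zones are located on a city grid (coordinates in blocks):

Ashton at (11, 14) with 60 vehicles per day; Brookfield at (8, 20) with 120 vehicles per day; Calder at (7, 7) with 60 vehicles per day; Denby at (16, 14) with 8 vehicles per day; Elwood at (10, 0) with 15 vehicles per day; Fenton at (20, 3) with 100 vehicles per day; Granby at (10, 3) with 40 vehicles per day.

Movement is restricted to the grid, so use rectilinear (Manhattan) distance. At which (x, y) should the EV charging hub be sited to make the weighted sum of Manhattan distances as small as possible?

(10, 7)

Manhattan distance separates: Σwᵢ(|x−xᵢ|+|y−yᵢ|) = Σwᵢ|x−xᵢ| + Σwᵢ|y−yᵢ|, so x and y are optimised independently as 1-D weighted medians.
Total weight W = 403; half = 201.5.
x-coordinate, sorted with cumulative weight:
  x=7 (Calder, w=60) cum 60
  x=8 (Brookfield, w=120) cum 180
  x=10 (Elwood, w=15) cum 195
  x=10 (Granby, w=40) cum 235  ← median
  x=11 (Ashton, w=60) cum 295
  x=16 (Denby, w=8) cum 303
  x=20 (Fenton, w=100) cum 403
⇒ x* = 10
y-coordinate, sorted with cumulative weight:
  y=0 (Elwood, w=15) cum 15
  y=3 (Fenton, w=100) cum 115
  y=3 (Granby, w=40) cum 155
  y=7 (Calder, w=60) cum 215  ← median
  y=14 (Ashton, w=60) cum 275
  y=14 (Denby, w=8) cum 283
  y=20 (Brookfield, w=120) cum 403
⇒ y* = 7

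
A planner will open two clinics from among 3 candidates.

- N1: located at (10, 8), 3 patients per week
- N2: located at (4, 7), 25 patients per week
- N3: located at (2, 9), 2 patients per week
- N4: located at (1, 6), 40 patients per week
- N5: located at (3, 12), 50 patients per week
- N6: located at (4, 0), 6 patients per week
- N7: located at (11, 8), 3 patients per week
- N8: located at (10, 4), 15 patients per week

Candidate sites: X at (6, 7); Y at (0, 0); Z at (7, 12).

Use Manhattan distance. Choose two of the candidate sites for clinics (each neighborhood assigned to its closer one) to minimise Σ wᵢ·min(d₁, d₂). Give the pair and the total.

{X, Z}, total 694

Evaluate every pair (each demand assigned to the nearer of the two):
  {X, Z}: total = 694
  {X, Y}: total = 864
  {Y, Z}: total = 930
Best pair: {X, Z} with total 694.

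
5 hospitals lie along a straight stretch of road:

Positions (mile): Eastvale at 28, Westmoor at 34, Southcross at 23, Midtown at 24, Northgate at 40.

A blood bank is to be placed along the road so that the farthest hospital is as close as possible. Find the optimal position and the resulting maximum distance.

The 1-center on a line is the midpoint of the two extreme points: leftmost at 23, rightmost at 40.
Optimal location = (23 + 40)/2 = 31.5; maximum distance = (40 − 23)/2 = 8.5.

location 31.5, max distance 8.5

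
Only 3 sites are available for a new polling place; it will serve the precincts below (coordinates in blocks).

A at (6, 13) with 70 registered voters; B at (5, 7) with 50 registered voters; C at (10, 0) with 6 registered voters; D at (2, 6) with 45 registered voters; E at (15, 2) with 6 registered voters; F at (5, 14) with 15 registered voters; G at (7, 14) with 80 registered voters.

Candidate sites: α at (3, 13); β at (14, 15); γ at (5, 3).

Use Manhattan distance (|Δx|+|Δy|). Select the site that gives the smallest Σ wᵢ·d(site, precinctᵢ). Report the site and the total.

α, total 1673 blocks

Total weighted distance at each candidate:
  α (3, 13): total = 1673
  β (14, 15): total = 3483
  γ (5, 3): total = 2559
Minimum is at α with total 1673 blocks.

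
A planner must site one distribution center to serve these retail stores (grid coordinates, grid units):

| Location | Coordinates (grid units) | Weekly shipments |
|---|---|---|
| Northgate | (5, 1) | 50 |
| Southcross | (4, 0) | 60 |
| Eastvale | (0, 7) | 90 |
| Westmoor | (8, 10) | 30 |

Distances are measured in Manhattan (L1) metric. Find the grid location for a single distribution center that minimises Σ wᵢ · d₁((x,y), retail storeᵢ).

Manhattan distance separates: Σwᵢ(|x−xᵢ|+|y−yᵢ|) = Σwᵢ|x−xᵢ| + Σwᵢ|y−yᵢ|, so x and y are optimised independently as 1-D weighted medians.
Total weight W = 230; half = 115.
x-coordinate, sorted with cumulative weight:
  x=0 (Eastvale, w=90) cum 90
  x=4 (Southcross, w=60) cum 150  ← median
  x=5 (Northgate, w=50) cum 200
  x=8 (Westmoor, w=30) cum 230
⇒ x* = 4
y-coordinate, sorted with cumulative weight:
  y=0 (Southcross, w=60) cum 60
  y=1 (Northgate, w=50) cum 110
  y=7 (Eastvale, w=90) cum 200  ← median
  y=10 (Westmoor, w=30) cum 230
⇒ y* = 7

(4, 7)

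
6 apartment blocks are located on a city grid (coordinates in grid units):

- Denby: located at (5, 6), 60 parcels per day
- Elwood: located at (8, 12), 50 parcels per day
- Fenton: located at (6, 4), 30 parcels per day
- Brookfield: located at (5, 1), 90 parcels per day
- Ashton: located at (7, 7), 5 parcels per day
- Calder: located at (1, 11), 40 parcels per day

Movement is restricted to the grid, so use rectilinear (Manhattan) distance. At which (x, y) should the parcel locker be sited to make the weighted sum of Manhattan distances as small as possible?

Manhattan distance separates: Σwᵢ(|x−xᵢ|+|y−yᵢ|) = Σwᵢ|x−xᵢ| + Σwᵢ|y−yᵢ|, so x and y are optimised independently as 1-D weighted medians.
Total weight W = 275; half = 137.5.
x-coordinate, sorted with cumulative weight:
  x=1 (Calder, w=40) cum 40
  x=5 (Denby, w=60) cum 100
  x=5 (Brookfield, w=90) cum 190  ← median
  x=6 (Fenton, w=30) cum 220
  x=7 (Ashton, w=5) cum 225
  x=8 (Elwood, w=50) cum 275
⇒ x* = 5
y-coordinate, sorted with cumulative weight:
  y=1 (Brookfield, w=90) cum 90
  y=4 (Fenton, w=30) cum 120
  y=6 (Denby, w=60) cum 180  ← median
  y=7 (Ashton, w=5) cum 185
  y=11 (Calder, w=40) cum 225
  y=12 (Elwood, w=50) cum 275
⇒ y* = 6

(5, 6)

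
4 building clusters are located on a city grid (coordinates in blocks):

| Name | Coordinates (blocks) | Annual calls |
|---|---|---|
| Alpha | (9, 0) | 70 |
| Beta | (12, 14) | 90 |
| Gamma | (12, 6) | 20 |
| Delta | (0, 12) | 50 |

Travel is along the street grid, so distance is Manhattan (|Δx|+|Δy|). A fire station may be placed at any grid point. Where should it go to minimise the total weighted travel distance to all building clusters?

(9, 12)

Manhattan distance separates: Σwᵢ(|x−xᵢ|+|y−yᵢ|) = Σwᵢ|x−xᵢ| + Σwᵢ|y−yᵢ|, so x and y are optimised independently as 1-D weighted medians.
Total weight W = 230; half = 115.
x-coordinate, sorted with cumulative weight:
  x=0 (Delta, w=50) cum 50
  x=9 (Alpha, w=70) cum 120  ← median
  x=12 (Beta, w=90) cum 210
  x=12 (Gamma, w=20) cum 230
⇒ x* = 9
y-coordinate, sorted with cumulative weight:
  y=0 (Alpha, w=70) cum 70
  y=6 (Gamma, w=20) cum 90
  y=12 (Delta, w=50) cum 140  ← median
  y=14 (Beta, w=90) cum 230
⇒ y* = 12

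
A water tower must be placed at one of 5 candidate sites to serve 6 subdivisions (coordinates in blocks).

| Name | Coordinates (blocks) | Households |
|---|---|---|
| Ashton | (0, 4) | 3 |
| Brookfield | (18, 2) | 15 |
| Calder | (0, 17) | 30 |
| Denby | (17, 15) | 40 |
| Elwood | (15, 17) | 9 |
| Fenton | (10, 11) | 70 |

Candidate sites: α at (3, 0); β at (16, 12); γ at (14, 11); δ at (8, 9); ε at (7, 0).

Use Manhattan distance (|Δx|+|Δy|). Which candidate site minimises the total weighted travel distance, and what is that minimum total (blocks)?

γ, total 1481 blocks

Total weighted distance at each candidate:
  α (3, 0): total = 3557
  β (16, 12): total = 1586
  γ (14, 11): total = 1481
  δ (8, 9): total = 1789
  ε (7, 0): total = 3153
Minimum is at γ with total 1481 blocks.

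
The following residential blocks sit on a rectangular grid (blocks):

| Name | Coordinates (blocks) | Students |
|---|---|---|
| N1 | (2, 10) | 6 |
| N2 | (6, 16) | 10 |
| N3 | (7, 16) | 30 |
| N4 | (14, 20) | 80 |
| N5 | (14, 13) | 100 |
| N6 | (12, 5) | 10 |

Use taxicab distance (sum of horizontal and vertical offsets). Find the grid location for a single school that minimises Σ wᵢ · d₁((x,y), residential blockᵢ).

Manhattan distance separates: Σwᵢ(|x−xᵢ|+|y−yᵢ|) = Σwᵢ|x−xᵢ| + Σwᵢ|y−yᵢ|, so x and y are optimised independently as 1-D weighted medians.
Total weight W = 236; half = 118.
x-coordinate, sorted with cumulative weight:
  x=2 (N1, w=6) cum 6
  x=6 (N2, w=10) cum 16
  x=7 (N3, w=30) cum 46
  x=12 (N6, w=10) cum 56
  x=14 (N4, w=80) cum 136  ← median
  x=14 (N5, w=100) cum 236
⇒ x* = 14
y-coordinate, sorted with cumulative weight:
  y=5 (N6, w=10) cum 10
  y=10 (N1, w=6) cum 16
  y=13 (N5, w=100) cum 116
  y=16 (N2, w=10) cum 126  ← median
  y=16 (N3, w=30) cum 156
  y=20 (N4, w=80) cum 236
⇒ y* = 16

(14, 16)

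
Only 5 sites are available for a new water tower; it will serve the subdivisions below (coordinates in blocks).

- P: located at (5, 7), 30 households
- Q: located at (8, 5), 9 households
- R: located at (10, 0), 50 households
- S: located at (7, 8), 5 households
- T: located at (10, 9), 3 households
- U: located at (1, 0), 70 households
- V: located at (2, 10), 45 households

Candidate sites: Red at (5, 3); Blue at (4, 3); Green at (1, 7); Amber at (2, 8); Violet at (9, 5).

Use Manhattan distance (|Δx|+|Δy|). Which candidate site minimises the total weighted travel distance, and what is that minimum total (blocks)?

Total weighted distance at each candidate:
  Red (5, 3): total = 1573
  Blue (4, 3): total = 1555
  Green (1, 7): total = 1739
  Amber (2, 8): total = 1773
  Violet (9, 5): total = 1979
Minimum is at Blue with total 1555 blocks.

Blue, total 1555 blocks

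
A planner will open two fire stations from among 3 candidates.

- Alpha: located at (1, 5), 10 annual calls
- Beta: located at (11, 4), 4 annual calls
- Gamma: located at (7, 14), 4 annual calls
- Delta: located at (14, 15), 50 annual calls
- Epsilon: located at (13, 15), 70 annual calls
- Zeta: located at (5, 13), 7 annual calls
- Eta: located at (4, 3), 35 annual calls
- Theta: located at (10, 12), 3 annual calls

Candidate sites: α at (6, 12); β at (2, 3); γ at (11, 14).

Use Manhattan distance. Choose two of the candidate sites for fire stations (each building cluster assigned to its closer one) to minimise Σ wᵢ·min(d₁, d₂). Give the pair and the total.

Evaluate every pair (each demand assigned to the nearer of the two):
  {β, γ}: total = 624
  {α, γ}: total = 990
  {α, β}: total = 1428
Best pair: {β, γ} with total 624.

{β, γ}, total 624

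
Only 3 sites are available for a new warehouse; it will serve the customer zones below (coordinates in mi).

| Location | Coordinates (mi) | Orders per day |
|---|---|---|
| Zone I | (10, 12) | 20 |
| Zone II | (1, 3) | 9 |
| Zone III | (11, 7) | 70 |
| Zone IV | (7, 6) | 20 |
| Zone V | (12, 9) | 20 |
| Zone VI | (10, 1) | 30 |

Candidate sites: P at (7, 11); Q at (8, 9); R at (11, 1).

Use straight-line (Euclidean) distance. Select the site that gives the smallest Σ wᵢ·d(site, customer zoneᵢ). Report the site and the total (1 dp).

Total weighted distance at each candidate:
  P (7, 11): total = 1070.1
  Q (8, 9): total = 798.1
  R (11, 1): total = 1052.0
Minimum is at Q with total 798.1 mi.

Q, total 798.1 mi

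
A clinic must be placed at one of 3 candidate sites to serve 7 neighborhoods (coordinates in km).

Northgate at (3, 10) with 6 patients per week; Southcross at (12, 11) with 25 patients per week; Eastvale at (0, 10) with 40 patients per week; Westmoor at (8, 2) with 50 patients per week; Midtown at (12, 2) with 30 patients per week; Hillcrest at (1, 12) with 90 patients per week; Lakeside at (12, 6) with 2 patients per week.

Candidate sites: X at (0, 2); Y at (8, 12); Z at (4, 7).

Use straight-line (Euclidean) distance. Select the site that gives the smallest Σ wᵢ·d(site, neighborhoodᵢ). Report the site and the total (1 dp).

Z, total 1586.7 km

Total weighted distance at each candidate:
  X (0, 2): total = 2436.1
  Y (8, 12): total = 1932.8
  Z (4, 7): total = 1586.7
Minimum is at Z with total 1586.7 km.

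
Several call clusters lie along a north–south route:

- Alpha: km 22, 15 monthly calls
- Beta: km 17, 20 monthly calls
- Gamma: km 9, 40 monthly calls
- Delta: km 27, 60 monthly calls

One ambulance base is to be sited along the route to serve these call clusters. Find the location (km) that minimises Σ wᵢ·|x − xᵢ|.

x = 22

For a sum of weighted absolute distances on a line, the optimum is the weighted median (not the mean). Total weight W = 135; half-weight = 67.5.
Sort by position and accumulate weight:
  km 9 (Gamma, w=40) → cum 40
  km 17 (Beta, w=20) → cum 60
  km 22 (Alpha, w=15) → cum 75  ≥ 67.5 → median here
  km 27 (Delta, w=60) → cum 135
Optimal location: km 22.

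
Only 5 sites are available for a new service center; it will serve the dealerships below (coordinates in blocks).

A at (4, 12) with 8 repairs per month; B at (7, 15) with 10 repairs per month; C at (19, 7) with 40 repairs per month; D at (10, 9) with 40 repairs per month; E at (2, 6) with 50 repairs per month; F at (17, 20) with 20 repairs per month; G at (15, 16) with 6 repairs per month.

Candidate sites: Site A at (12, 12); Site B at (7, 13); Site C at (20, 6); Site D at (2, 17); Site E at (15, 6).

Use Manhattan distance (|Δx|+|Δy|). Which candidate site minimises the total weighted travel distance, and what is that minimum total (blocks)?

Total weighted distance at each candidate:
  Site A (12, 12): total = 1926
  Site B (7, 13): total = 2058
  Site C (20, 6): total = 2326
  Site D (2, 17): total = 2840
  Site E (15, 6): total = 1856
Minimum is at Site E with total 1856 blocks.

Site E, total 1856 blocks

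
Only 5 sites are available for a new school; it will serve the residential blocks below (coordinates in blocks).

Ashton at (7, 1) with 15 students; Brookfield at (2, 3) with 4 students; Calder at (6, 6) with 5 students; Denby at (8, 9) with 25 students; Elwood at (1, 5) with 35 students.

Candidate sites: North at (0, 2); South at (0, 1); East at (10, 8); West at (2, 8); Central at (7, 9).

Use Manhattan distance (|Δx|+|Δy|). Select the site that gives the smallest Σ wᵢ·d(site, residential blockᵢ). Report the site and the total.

West, total 545 blocks

Total weighted distance at each candidate:
  North (0, 2): total = 697
  South (0, 1): total = 751
  East (10, 8): total = 727
  West (2, 8): total = 545
  Central (7, 9): total = 559
Minimum is at West with total 545 blocks.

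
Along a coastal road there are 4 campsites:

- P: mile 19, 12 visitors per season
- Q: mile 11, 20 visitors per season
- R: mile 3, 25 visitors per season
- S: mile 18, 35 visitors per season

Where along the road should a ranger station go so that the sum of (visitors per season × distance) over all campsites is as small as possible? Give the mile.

For a sum of weighted absolute distances on a line, the optimum is the weighted median (not the mean). Total weight W = 92; half-weight = 46.
Sort by position and accumulate weight:
  mile 3 (R, w=25) → cum 25
  mile 11 (Q, w=20) → cum 45
  mile 18 (S, w=35) → cum 80  ≥ 46 → median here
  mile 19 (P, w=12) → cum 92
Optimal location: mile 18.

x = 18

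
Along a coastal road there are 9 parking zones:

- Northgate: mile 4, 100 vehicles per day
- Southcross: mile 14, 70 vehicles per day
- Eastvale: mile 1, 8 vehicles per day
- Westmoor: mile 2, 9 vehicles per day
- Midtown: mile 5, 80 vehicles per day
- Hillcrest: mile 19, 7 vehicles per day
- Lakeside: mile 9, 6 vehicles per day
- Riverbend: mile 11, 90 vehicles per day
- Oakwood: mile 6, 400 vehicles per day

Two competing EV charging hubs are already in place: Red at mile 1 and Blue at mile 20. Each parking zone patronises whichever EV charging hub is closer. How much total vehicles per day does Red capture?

The indifferent point is the midpoint (1+20)/2 = 10.5; parking zones left of it (closer to Red at 1) go to Red, those right go to Blue.
  Eastvale at 1 (w=8) → Red
  Westmoor at 2 (w=9) → Red
  Northgate at 4 (w=100) → Red
  Midtown at 5 (w=80) → Red
  Oakwood at 6 (w=400) → Red
  Lakeside at 9 (w=6) → Red
  Riverbend at 11 (w=90) → Blue
  Southcross at 14 (w=70) → Blue
  Hillcrest at 19 (w=7) → Blue
Red captures 603; Blue captures 167.

603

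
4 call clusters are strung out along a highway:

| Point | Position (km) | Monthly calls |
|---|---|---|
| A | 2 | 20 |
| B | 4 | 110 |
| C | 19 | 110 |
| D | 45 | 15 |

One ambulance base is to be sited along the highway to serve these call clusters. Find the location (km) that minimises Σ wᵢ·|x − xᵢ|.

For a sum of weighted absolute distances on a line, the optimum is the weighted median (not the mean). Total weight W = 255; half-weight = 127.5.
Sort by position and accumulate weight:
  km 2 (A, w=20) → cum 20
  km 4 (B, w=110) → cum 130  ≥ 127.5 → median here
  km 19 (C, w=110) → cum 240
  km 45 (D, w=15) → cum 255
Optimal location: km 4.

x = 4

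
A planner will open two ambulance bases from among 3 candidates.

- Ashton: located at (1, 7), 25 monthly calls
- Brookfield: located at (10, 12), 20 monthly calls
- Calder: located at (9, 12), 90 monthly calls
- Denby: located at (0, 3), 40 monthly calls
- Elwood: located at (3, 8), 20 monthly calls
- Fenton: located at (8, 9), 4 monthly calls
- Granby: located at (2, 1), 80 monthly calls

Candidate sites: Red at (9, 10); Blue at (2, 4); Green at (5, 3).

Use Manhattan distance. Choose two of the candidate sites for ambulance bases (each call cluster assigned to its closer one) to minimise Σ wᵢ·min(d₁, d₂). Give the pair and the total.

Evaluate every pair (each demand assigned to the nearer of the two):
  {Red, Blue}: total = 808
  {Red, Green}: total = 1188
  {Blue, Green}: total = 2046
Best pair: {Red, Blue} with total 808.

{Red, Blue}, total 808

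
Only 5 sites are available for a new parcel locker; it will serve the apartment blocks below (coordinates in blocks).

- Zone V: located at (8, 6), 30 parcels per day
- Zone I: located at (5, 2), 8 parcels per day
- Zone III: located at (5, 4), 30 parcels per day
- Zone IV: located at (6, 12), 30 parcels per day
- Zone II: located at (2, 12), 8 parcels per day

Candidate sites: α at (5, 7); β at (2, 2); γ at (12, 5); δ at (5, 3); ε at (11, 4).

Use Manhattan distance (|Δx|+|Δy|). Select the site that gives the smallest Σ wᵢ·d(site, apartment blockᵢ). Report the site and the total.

Total weighted distance at each candidate:
  α (5, 7): total = 494
  β (2, 2): total = 974
  γ (12, 5): total = 996
  δ (5, 3): total = 614
  ε (11, 4): total = 920
Minimum is at α with total 494 blocks.

α, total 494 blocks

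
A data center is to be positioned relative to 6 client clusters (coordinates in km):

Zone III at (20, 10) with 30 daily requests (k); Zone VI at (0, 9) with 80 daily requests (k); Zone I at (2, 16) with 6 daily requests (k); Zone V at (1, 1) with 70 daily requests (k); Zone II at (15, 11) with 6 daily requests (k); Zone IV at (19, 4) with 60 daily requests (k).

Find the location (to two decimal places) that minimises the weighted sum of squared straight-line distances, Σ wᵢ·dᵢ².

The minimiser of Σwᵢ‖p−pᵢ‖² is the weighted centroid p* = (Σwᵢpᵢ)/(Σwᵢ).
Σwᵢ = 252.
Σwᵢxᵢ = 30·20 + 80·0 + 6·2 + 70·1 + 6·15 + 60·19 = 1912.
Σwᵢyᵢ = 30·10 + 80·9 + 6·16 + 70·1 + 6·11 + 60·4 = 1492.
x* = 1912/252 = 7.59, y* = 1492/252 = 5.92.

(7.59, 5.92)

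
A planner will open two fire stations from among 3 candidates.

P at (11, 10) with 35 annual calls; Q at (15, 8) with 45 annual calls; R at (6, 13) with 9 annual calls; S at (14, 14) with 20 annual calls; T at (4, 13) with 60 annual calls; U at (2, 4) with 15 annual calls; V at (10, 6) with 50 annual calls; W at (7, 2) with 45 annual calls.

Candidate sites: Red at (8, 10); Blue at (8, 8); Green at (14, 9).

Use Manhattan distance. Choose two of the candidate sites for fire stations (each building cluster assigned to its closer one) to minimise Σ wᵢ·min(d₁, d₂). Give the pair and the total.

{Blue, Green}, total 1598

Evaluate every pair (each demand assigned to the nearer of the two):
  {Blue, Green}: total = 1598
  {Red, Green}: total = 1645
  {Red, Blue}: total = 1750
Best pair: {Blue, Green} with total 1598.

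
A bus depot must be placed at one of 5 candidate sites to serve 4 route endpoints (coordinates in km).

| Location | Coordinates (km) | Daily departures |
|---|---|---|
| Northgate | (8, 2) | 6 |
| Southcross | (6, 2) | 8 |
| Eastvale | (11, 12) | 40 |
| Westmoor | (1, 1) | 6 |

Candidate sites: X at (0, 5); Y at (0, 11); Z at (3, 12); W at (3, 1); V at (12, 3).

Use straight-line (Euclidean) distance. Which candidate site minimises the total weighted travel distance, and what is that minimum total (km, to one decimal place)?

V, total 502.7 km

Total weighted distance at each candidate:
  X (0, 5): total = 651.2
  Y (0, 11): total = 660.9
  Z (3, 12): total = 537.7
  W (3, 1): total = 612.0
  V (12, 3): total = 502.7
Minimum is at V with total 502.7 km.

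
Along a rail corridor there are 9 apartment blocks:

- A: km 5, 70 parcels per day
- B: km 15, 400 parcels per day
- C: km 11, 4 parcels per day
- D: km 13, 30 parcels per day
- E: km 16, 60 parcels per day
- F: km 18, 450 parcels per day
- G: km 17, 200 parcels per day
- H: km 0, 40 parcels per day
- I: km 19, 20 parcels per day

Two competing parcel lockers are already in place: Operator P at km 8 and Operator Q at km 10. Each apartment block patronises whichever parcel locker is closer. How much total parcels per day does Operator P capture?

110

The indifferent point is the midpoint (8+10)/2 = 9; apartment blocks left of it (closer to Operator P at 8) go to Operator P, those right go to Operator Q.
  H at 0 (w=40) → Operator P
  A at 5 (w=70) → Operator P
  C at 11 (w=4) → Operator Q
  D at 13 (w=30) → Operator Q
  B at 15 (w=400) → Operator Q
  E at 16 (w=60) → Operator Q
  G at 17 (w=200) → Operator Q
  F at 18 (w=450) → Operator Q
  I at 19 (w=20) → Operator Q
Operator P captures 110; Operator Q captures 1164.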